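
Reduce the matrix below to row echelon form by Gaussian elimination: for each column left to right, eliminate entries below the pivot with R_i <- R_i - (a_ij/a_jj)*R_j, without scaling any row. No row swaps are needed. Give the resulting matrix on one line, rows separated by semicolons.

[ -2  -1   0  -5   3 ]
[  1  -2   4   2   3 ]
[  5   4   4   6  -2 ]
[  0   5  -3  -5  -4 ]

Forward elimination:
R2 <- R2 - (-1/2)*R1:  [    0  -5/2     4  -1/2   9/2 ]
R3 <- R3 - (-5/2)*R1:  [     0    3/2      4  -13/2   11/2 ]
R3 <- R3 - (-3/5)*R2:  [     0      0   32/5  -34/5   41/5 ]
R4 <- R4 - (-2)*R2:  [  0   0   5  -6   5 ]
R4 <- R4 - (25/32)*R3:  [      0       0       0  -11/16  -45/32 ]
Row echelon form:
[ -2    -1     0      -5       3 ]
[  0  -5/2     4    -1/2     9/2 ]
[  0     0  32/5   -34/5    41/5 ]
[  0     0     0  -11/16  -45/32 ]

REF = [-2 -1 0 -5 3; 0 -5/2 4 -1/2 9/2; 0 0 32/5 -34/5 41/5; 0 0 0 -11/16 -45/32]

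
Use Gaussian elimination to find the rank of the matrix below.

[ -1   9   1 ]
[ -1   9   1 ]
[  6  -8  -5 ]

rank(A) = 2

Row reduction:
R2 <- R2 - (1)*R1:  [ 0  0  0 ]
R3 <- R3 - (-6)*R1:  [  0  46   1 ]
R2 <-> R3   (pivot in column 2 was zero)
[ -1   9  1 ]
[  0  46  1 ]
[  0   0  0 ]
Row echelon form:
[ -1   9  1 ]
[  0  46  1 ]
[  0   0  0 ]
Nonzero rows / pivot columns: 2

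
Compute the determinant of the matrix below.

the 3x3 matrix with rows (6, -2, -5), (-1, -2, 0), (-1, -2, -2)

det(A) = 28

Forward elimination:
R2 <- R2 - (-1/6)*R1:  [    0  -7/3  -5/6 ]
R3 <- R3 - (-1/6)*R1:  [     0   -7/3  -17/6 ]
R3 <- R3 - (1)*R2:  [  0   0  -2 ]
Upper-triangular form:
[ 6    -2    -5 ]
[ 0  -7/3  -5/6 ]
[ 0     0    -2 ]
det(A) = (-1)^0 * (6) * (-7/3) * (-2) = 28  (0 row swaps -> sign +1)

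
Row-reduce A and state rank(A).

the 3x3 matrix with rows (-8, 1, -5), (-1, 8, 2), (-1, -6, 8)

rank(A) = 3

Row reduction:
R2 <- R2 - (1/8)*R1:  [    0  63/8  21/8 ]
R3 <- R3 - (1/8)*R1:  [     0  -49/8   69/8 ]
R3 <- R3 - (-7/9)*R2:  [    0     0  32/3 ]
Row echelon form:
[ -8     1    -5 ]
[  0  63/8  21/8 ]
[  0     0  32/3 ]
Nonzero rows / pivot columns: 3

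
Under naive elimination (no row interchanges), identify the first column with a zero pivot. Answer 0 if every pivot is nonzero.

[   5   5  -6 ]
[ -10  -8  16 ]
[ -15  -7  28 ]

Naive forward elimination:
R2 <- R2 - (-2)*R1:  [ 0  2  4 ]
R3 <- R3 - (-3)*R1:  [  0   8  10 ]
R3 <- R3 - (4)*R2:  [  0   0  -6 ]
All pivots nonzero; naive elimination completes without hitting a zero pivot.

first zero-pivot column = 0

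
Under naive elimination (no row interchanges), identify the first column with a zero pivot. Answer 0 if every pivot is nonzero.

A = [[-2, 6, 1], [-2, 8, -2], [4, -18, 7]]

Naive forward elimination:
R2 <- R2 - (1)*R1:  [  0   2  -3 ]
R3 <- R3 - (-2)*R1:  [  0  -6   9 ]
R3 <- R3 - (-3)*R2:  [ 0  0  0 ]
Matrix at this point:
[ -2  6   1 ]
[  0  2  -3 ]
[  0  0   0 ]
Pivot entry (3,3) in the last row is zero and there are no rows below to swap with -> zero pivot in column 3 (A is singular).

first zero-pivot column = 3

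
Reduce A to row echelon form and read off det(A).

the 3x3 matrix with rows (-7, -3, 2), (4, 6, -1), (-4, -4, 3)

Forward elimination:
R2 <- R2 - (-4/7)*R1:  [    0  30/7   1/7 ]
R3 <- R3 - (4/7)*R1:  [     0  -16/7   13/7 ]
R3 <- R3 - (-8/15)*R2:  [     0      0  29/15 ]
Upper-triangular form:
[ -7    -3      2 ]
[  0  30/7    1/7 ]
[  0     0  29/15 ]
det(A) = (-1)^0 * (-7) * (30/7) * (29/15) = -58  (0 row swaps -> sign +1)

det(A) = -58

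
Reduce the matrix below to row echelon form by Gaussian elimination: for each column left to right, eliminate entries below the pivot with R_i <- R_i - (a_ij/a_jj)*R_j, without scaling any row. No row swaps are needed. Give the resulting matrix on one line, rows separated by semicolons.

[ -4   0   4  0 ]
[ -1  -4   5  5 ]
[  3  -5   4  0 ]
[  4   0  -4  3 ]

Forward elimination:
R2 <- R2 - (1/4)*R1:  [  0  -4   4   5 ]
R3 <- R3 - (-3/4)*R1:  [  0  -5   7   0 ]
R4 <- R4 - (-1)*R1:  [ 0  0  0  3 ]
R3 <- R3 - (5/4)*R2:  [     0      0      2  -25/4 ]
Row echelon form:
[ -4   0  4      0 ]
[  0  -4  4      5 ]
[  0   0  2  -25/4 ]
[  0   0  0      3 ]

REF = [-4 0 4 0; 0 -4 4 5; 0 0 2 -25/4; 0 0 0 3]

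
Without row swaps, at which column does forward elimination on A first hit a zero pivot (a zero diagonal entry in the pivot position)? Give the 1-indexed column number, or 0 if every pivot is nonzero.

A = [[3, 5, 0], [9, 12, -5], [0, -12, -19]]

Naive forward elimination:
R2 <- R2 - (3)*R1:  [  0  -3  -5 ]
R3 <- R3 - (4)*R2:  [ 0  0  1 ]
All pivots nonzero; naive elimination completes without hitting a zero pivot.

first zero-pivot column = 0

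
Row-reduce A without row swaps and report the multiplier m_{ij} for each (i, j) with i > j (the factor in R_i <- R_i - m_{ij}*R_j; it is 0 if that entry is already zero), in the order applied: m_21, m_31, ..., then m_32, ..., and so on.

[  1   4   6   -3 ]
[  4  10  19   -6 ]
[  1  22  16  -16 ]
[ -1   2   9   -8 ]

Forward elimination:
R2 <- R2 - (4)*R1:  [  0  -6  -5   6 ]
R3 <- R3 - (1)*R1:  [   0   18   10  -13 ]
R4 <- R4 - (-1)*R1:  [   0    6   15  -11 ]
R3 <- R3 - (-3)*R2:  [  0   0  -5   5 ]
R4 <- R4 - (-1)*R2:  [  0   0  10  -5 ]
R4 <- R4 - (-2)*R3:  [ 0  0  0  5 ]
Multipliers (in order of application): m_{21} = 4, m_{31} = 1, m_{41} = -1, m_{32} = -3, m_{42} = -1, m_{43} = -2

multipliers: 4, 1, -1, -3, -1, -2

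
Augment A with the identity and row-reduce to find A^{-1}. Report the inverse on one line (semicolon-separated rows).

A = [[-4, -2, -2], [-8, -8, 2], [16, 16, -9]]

inverse = [-1/2 5/8 1/4; 1/2 -17/20 -3/10; 0 -2/5 -1/5]

Gauss-Jordan on [A | I]:
R1 <- (1/-4)*R1:  [    1   1/2   1/2  |  -1/4     0     0 ]
R2 <- R2 - (-8)*R1:  [  0  -4   6  |  -2   1   0 ]
R3 <- R3 - (16)*R1:  [   0    8  -17  |    4    0    1 ]
R2 <- (1/-4)*R2:  [    0     1  -3/2  |   1/2  -1/4     0 ]
R1 <- R1 - (1/2)*R2:  [    1     0   5/4  |  -1/2   1/8     0 ]
R3 <- R3 - (8)*R2:  [  0   0  -5  |   0   2   1 ]
R3 <- (1/-5)*R3:  [    0     0     1  |     0  -2/5  -1/5 ]
R1 <- R1 - (5/4)*R3:  [    1     0     0  |  -1/2   5/8   1/4 ]
R2 <- R2 - (-3/2)*R3:  [      0       1       0  |     1/2  -17/20   -3/10 ]
Right block of [I | A^{-1}] is the inverse:
[ -1/2     5/8    1/4 ]
[  1/2  -17/20  -3/10 ]
[    0    -2/5   -1/5 ]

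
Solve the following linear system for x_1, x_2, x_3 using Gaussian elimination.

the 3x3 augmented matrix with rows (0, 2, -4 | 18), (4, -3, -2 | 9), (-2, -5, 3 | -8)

Forward elimination on [A|b]:
R1 <-> R2   (pivot in column 1 was zero)
[  4  -3  -2   9 ]
[  0   2  -4  18 ]
[ -2  -5   3  -8 ]
R3 <- R3 - (-1/2)*R1:  [     0  -13/2      2   -7/2 ]
R3 <- R3 - (-13/4)*R2:  [   0    0  -11   55 ]
Row echelon form:
[ 4  -3   -2  |   9 ]
[ 0   2   -4  |  18 ]
[ 0   0  -11  |  55 ]
Back-substitution:
x_3 = (55) / -11 = -5
x_2 = (18 - (-4)*(-5)) / 2 = -1
x_1 = (9 - (-3)*(-1) - (-2)*(-5)) / 4 = -1

(-1, -1, -5)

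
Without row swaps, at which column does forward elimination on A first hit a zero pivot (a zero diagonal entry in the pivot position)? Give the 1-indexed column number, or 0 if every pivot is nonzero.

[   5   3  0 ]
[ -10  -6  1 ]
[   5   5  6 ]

Naive forward elimination:
R2 <- R2 - (-2)*R1:  [ 0  0  1 ]
R3 <- R3 - (1)*R1:  [ 0  2  6 ]
Matrix at this point:
[ 5  3  0 ]
[ 0  0  1 ]
[ 0  2  6 ]
Pivot entry (2,2) is zero but row 3 has 2 in column 2 -> naive elimination stops; a row interchange (e.g. R2 <-> R3) would be required here.

first zero-pivot column = 2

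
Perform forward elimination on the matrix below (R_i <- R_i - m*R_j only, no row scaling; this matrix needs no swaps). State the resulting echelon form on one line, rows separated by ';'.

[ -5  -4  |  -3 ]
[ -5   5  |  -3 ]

REF = [-5 -4 -3; 0 9 0]

Forward elimination:
R2 <- R2 - (1)*R1:  [ 0  9  0 ]
Row echelon form:
[ -5  -4  |  -3 ]
[  0   9  |   0 ]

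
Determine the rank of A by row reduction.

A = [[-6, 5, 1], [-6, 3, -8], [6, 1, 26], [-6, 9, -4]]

rank(A) = 3

Row reduction:
R2 <- R2 - (1)*R1:  [  0  -2  -9 ]
R3 <- R3 - (-1)*R1:  [  0   6  27 ]
R4 <- R4 - (1)*R1:  [  0   4  -5 ]
R3 <- R3 - (-3)*R2:  [ 0  0  0 ]
R4 <- R4 - (-2)*R2:  [   0    0  -23 ]
R3 <-> R4   (pivot in column 3 was zero)
[ -6   5    1 ]
[  0  -2   -9 ]
[  0   0  -23 ]
[  0   0    0 ]
Row echelon form:
[ -6   5    1 ]
[  0  -2   -9 ]
[  0   0  -23 ]
[  0   0    0 ]
Nonzero rows / pivot columns: 3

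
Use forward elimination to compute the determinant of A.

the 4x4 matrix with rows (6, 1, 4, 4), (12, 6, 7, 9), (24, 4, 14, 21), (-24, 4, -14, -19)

det(A) = -240

Forward elimination:
R2 <- R2 - (2)*R1:  [  0   4  -1   1 ]
R3 <- R3 - (4)*R1:  [  0   0  -2   5 ]
R4 <- R4 - (-4)*R1:  [  0   8   2  -3 ]
R4 <- R4 - (2)*R2:  [  0   0   4  -5 ]
R4 <- R4 - (-2)*R3:  [ 0  0  0  5 ]
Upper-triangular form:
[ 6  1   4  4 ]
[ 0  4  -1  1 ]
[ 0  0  -2  5 ]
[ 0  0   0  5 ]
det(A) = (-1)^0 * (6) * (4) * (-2) * (5) = -240  (0 row swaps -> sign +1)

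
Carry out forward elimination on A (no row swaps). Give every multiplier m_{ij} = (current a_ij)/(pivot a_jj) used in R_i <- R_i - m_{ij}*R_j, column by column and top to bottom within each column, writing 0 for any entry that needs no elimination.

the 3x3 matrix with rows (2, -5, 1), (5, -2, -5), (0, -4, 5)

multipliers: 5/2, 0, -8/21

Forward elimination:
R2 <- R2 - (5/2)*R1:  [     0   21/2  -15/2 ]
R3: entry in column 1 is already 0 -> m_{31} = 0 (no row operation needed)
R3 <- R3 - (-8/21)*R2:  [    0     0  15/7 ]
Multipliers (in order of application): m_{21} = 5/2, m_{31} = 0, m_{32} = -8/21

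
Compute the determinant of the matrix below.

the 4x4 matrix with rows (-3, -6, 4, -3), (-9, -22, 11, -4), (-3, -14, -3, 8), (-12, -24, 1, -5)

Forward elimination:
R2 <- R2 - (3)*R1:  [  0  -4  -1   5 ]
R3 <- R3 - (1)*R1:  [  0  -8  -7  11 ]
R4 <- R4 - (4)*R1:  [   0    0  -15    7 ]
R3 <- R3 - (2)*R2:  [  0   0  -5   1 ]
R4 <- R4 - (3)*R3:  [ 0  0  0  4 ]
Upper-triangular form:
[ -3  -6   4  -3 ]
[  0  -4  -1   5 ]
[  0   0  -5   1 ]
[  0   0   0   4 ]
det(A) = (-1)^0 * (-3) * (-4) * (-5) * (4) = -240  (0 row swaps -> sign +1)

det(A) = -240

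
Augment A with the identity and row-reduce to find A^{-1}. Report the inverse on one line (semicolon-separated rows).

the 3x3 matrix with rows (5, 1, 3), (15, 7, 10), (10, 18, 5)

inverse = [29/20 -49/100 11/100; -1/4 1/20 1/20; -2 4/5 -1/5]

Gauss-Jordan on [A | I]:
R1 <- (1/5)*R1:  [   1  1/5  3/5  |  1/5    0    0 ]
R2 <- R2 - (15)*R1:  [  0   4   1  |  -3   1   0 ]
R3 <- R3 - (10)*R1:  [  0  16  -1  |  -2   0   1 ]
R2 <- (1/4)*R2:  [    0     1   1/4  |  -3/4   1/4     0 ]
R1 <- R1 - (1/5)*R2:  [     1      0  11/20  |   7/20  -1/20      0 ]
R3 <- R3 - (16)*R2:  [  0   0  -5  |  10  -4   1 ]
R3 <- (1/-5)*R3:  [    0     0     1  |    -2   4/5  -1/5 ]
R1 <- R1 - (11/20)*R3:  [       1        0        0  |    29/20  -49/100   11/100 ]
R2 <- R2 - (1/4)*R3:  [    0     1     0  |  -1/4  1/20  1/20 ]
Right block of [I | A^{-1}] is the inverse:
[ 29/20  -49/100  11/100 ]
[  -1/4     1/20    1/20 ]
[    -2      4/5    -1/5 ]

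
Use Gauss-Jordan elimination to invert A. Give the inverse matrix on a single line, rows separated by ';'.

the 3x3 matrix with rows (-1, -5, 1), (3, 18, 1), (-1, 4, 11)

Gauss-Jordan on [A | I]:
R1 <- (1/-1)*R1:  [  1   5  -1  |  -1   0   0 ]
R2 <- R2 - (3)*R1:  [ 0  3  4  |  3  1  0 ]
R3 <- R3 - (-1)*R1:  [  0   9  10  |  -1   0   1 ]
R2 <- (1/3)*R2:  [   0    1  4/3  |    1  1/3    0 ]
R1 <- R1 - (5)*R2:  [     1      0  -23/3  |     -6   -5/3      0 ]
R3 <- R3 - (9)*R2:  [   0    0   -2  |  -10   -3    1 ]
R3 <- (1/-2)*R3:  [    0     0     1  |     5   3/2  -1/2 ]
R1 <- R1 - (-23/3)*R3:  [     1      0      0  |   97/3   59/6  -23/6 ]
R2 <- R2 - (4/3)*R3:  [     0      1      0  |  -17/3   -5/3    2/3 ]
Right block of [I | A^{-1}] is the inverse:
[  97/3  59/6  -23/6 ]
[ -17/3  -5/3    2/3 ]
[     5   3/2   -1/2 ]

inverse = [97/3 59/6 -23/6; -17/3 -5/3 2/3; 5 3/2 -1/2]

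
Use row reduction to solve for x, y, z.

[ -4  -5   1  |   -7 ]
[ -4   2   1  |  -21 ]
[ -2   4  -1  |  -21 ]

Forward elimination on [A|b]:
R2 <- R2 - (1)*R1:  [   0    7    0  -14 ]
R3 <- R3 - (1/2)*R1:  [     0   13/2   -3/2  -35/2 ]
R3 <- R3 - (13/14)*R2:  [    0     0  -3/2  -9/2 ]
Row echelon form:
[ -4  -5     1  |    -7 ]
[  0   7     0  |   -14 ]
[  0   0  -3/2  |  -9/2 ]
Back-substitution:
z = (-9/2) / (-3/2) = 3
y = (-14) / 7 = -2
x = (-7 - (-5)*(-2) - (1)*(3)) / -4 = 5

(5, -2, 3)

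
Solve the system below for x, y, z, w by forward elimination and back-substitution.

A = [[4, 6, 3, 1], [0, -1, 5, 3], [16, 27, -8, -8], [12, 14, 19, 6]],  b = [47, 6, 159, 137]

Forward elimination on [A|b]:
R3 <- R3 - (4)*R1:  [   0    3  -20  -12  -29 ]
R4 <- R4 - (3)*R1:  [  0  -4  10   3  -4 ]
R3 <- R3 - (-3)*R2:  [   0    0   -5   -3  -11 ]
R4 <- R4 - (4)*R2:  [   0    0  -10   -9  -28 ]
R4 <- R4 - (2)*R3:  [  0   0   0  -3  -6 ]
Row echelon form:
[ 4   6   3   1  |   47 ]
[ 0  -1   5   3  |    6 ]
[ 0   0  -5  -3  |  -11 ]
[ 0   0   0  -3  |   -6 ]
Back-substitution:
w = (-6) / -3 = 2
z = (-11 - (-3)*(2)) / -5 = 1
y = (6 - (5)*(1) - (3)*(2)) / -1 = 5
x = (47 - (6)*(5) - (3)*(1) - (1)*(2)) / 4 = 3

(3, 5, 1, 2)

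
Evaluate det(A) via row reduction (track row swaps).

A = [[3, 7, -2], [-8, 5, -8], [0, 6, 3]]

det(A) = 453

Forward elimination:
R2 <- R2 - (-8/3)*R1:  [     0   71/3  -40/3 ]
R3 <- R3 - (18/71)*R2:  [      0       0  453/71 ]
Upper-triangular form:
[ 3     7      -2 ]
[ 0  71/3   -40/3 ]
[ 0     0  453/71 ]
det(A) = (-1)^0 * (3) * (71/3) * (453/71) = 453  (0 row swaps -> sign +1)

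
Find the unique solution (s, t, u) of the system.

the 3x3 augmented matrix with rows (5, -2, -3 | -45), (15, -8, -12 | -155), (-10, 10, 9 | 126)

(-5, 4, 4)

Forward elimination on [A|b]:
R2 <- R2 - (3)*R1:  [   0   -2   -3  -20 ]
R3 <- R3 - (-2)*R1:  [  0   6   3  36 ]
R3 <- R3 - (-3)*R2:  [   0    0   -6  -24 ]
Row echelon form:
[ 5  -2  -3  |  -45 ]
[ 0  -2  -3  |  -20 ]
[ 0   0  -6  |  -24 ]
Back-substitution:
u = (-24) / -6 = 4
t = (-20 - (-3)*(4)) / -2 = 4
s = (-45 - (-2)*(4) - (-3)*(4)) / 5 = -5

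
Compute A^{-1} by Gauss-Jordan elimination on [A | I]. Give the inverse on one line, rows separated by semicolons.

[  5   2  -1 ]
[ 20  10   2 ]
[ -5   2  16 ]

inverse = [26/5 -17/15 7/15; -11 5/2 -1; 3 -2/3 1/3]

Gauss-Jordan on [A | I]:
R1 <- (1/5)*R1:  [    1   2/5  -1/5  |   1/5     0     0 ]
R2 <- R2 - (20)*R1:  [  0   2   6  |  -4   1   0 ]
R3 <- R3 - (-5)*R1:  [  0   4  15  |   1   0   1 ]
R2 <- (1/2)*R2:  [   0    1    3  |   -2  1/2    0 ]
R1 <- R1 - (2/5)*R2:  [    1     0  -7/5  |     1  -1/5     0 ]
R3 <- R3 - (4)*R2:  [  0   0   3  |   9  -2   1 ]
R3 <- (1/3)*R3:  [    0     0     1  |     3  -2/3   1/3 ]
R1 <- R1 - (-7/5)*R3:  [      1       0       0  |    26/5  -17/15    7/15 ]
R2 <- R2 - (3)*R3:  [   0    1    0  |  -11  5/2   -1 ]
Right block of [I | A^{-1}] is the inverse:
[ 26/5  -17/15  7/15 ]
[  -11     5/2    -1 ]
[    3    -2/3   1/3 ]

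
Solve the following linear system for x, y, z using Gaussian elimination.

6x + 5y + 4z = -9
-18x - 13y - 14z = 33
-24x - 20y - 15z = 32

(2, -1, -4)

Forward elimination on [A|b]:
R2 <- R2 - (-3)*R1:  [  0   2  -2   6 ]
R3 <- R3 - (-4)*R1:  [  0   0   1  -4 ]
Row echelon form:
[ 6  5   4  |  -9 ]
[ 0  2  -2  |   6 ]
[ 0  0   1  |  -4 ]
Back-substitution:
z = (-4) / 1 = -4
y = (6 - (-2)*(-4)) / 2 = -1
x = (-9 - (5)*(-1) - (4)*(-4)) / 6 = 2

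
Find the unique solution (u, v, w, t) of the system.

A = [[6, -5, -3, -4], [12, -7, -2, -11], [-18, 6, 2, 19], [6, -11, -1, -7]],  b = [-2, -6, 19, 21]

Forward elimination on [A|b]:
R2 <- R2 - (2)*R1:  [  0   3   4  -3  -2 ]
R3 <- R3 - (-3)*R1:  [  0  -9  -7   7  13 ]
R4 <- R4 - (1)*R1:  [  0  -6   2  -3  23 ]
R3 <- R3 - (-3)*R2:  [  0   0   5  -2   7 ]
R4 <- R4 - (-2)*R2:  [  0   0  10  -9  19 ]
R4 <- R4 - (2)*R3:  [  0   0   0  -5   5 ]
Row echelon form:
[ 6  -5  -3  -4  |  -2 ]
[ 0   3   4  -3  |  -2 ]
[ 0   0   5  -2  |   7 ]
[ 0   0   0  -5  |   5 ]
Back-substitution:
t = (5) / -5 = -1
w = (7 - (-2)*(-1)) / 5 = 1
v = (-2 - (4)*(1) - (-3)*(-1)) / 3 = -3
u = (-2 - (-5)*(-3) - (-3)*(1) - (-4)*(-1)) / 6 = -3

(-3, -3, 1, -1)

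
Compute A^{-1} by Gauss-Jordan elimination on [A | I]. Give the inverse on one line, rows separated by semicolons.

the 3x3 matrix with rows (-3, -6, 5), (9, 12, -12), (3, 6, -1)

Gauss-Jordan on [A | I]:
R1 <- (1/-3)*R1:  [    1     2  -5/3  |  -1/3     0     0 ]
R2 <- R2 - (9)*R1:  [  0  -6   3  |   3   1   0 ]
R3 <- R3 - (3)*R1:  [ 0  0  4  |  1  0  1 ]
R2 <- (1/-6)*R2:  [    0     1  -1/2  |  -1/2  -1/6     0 ]
R1 <- R1 - (2)*R2:  [    1     0  -2/3  |   2/3   1/3     0 ]
R3 <- (1/4)*R3:  [   0    0    1  |  1/4    0  1/4 ]
R1 <- R1 - (-2/3)*R3:  [   1    0    0  |  5/6  1/3  1/6 ]
R2 <- R2 - (-1/2)*R3:  [    0     1     0  |  -3/8  -1/6   1/8 ]
Right block of [I | A^{-1}] is the inverse:
[  5/6   1/3  1/6 ]
[ -3/8  -1/6  1/8 ]
[  1/4     0  1/4 ]

inverse = [5/6 1/3 1/6; -3/8 -1/6 1/8; 1/4 0 1/4]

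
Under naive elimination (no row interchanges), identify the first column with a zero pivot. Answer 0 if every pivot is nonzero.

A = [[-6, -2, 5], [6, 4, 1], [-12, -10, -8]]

Naive forward elimination:
R2 <- R2 - (-1)*R1:  [ 0  2  6 ]
R3 <- R3 - (2)*R1:  [   0   -6  -18 ]
R3 <- R3 - (-3)*R2:  [ 0  0  0 ]
Matrix at this point:
[ -6  -2  5 ]
[  0   2  6 ]
[  0   0  0 ]
Pivot entry (3,3) in the last row is zero and there are no rows below to swap with -> zero pivot in column 3 (A is singular).

first zero-pivot column = 3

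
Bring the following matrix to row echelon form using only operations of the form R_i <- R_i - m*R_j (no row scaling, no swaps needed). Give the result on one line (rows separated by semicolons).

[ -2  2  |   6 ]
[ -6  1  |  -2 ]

REF = [-2 2 6; 0 -5 -20]

Forward elimination:
R2 <- R2 - (3)*R1:  [   0   -5  -20 ]
Row echelon form:
[ -2   2  |    6 ]
[  0  -5  |  -20 ]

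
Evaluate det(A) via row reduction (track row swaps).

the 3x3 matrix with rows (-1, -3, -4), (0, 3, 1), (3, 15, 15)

Forward elimination:
R3 <- R3 - (-3)*R1:  [ 0  6  3 ]
R3 <- R3 - (2)*R2:  [ 0  0  1 ]
Upper-triangular form:
[ -1  -3  -4 ]
[  0   3   1 ]
[  0   0   1 ]
det(A) = (-1)^0 * (-1) * (3) * (1) = -3  (0 row swaps -> sign +1)

det(A) = -3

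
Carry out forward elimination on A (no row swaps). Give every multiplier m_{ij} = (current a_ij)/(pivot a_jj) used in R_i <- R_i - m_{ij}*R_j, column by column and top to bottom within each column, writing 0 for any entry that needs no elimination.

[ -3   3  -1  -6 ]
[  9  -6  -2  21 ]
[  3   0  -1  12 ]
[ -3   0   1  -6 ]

Forward elimination:
R2 <- R2 - (-3)*R1:  [  0   3  -5   3 ]
R3 <- R3 - (-1)*R1:  [  0   3  -2   6 ]
R4 <- R4 - (1)*R1:  [  0  -3   2   0 ]
R3 <- R3 - (1)*R2:  [ 0  0  3  3 ]
R4 <- R4 - (-1)*R2:  [  0   0  -3   3 ]
R4 <- R4 - (-1)*R3:  [ 0  0  0  6 ]
Multipliers (in order of application): m_{21} = -3, m_{31} = -1, m_{41} = 1, m_{32} = 1, m_{42} = -1, m_{43} = -1

multipliers: -3, -1, 1, 1, -1, -1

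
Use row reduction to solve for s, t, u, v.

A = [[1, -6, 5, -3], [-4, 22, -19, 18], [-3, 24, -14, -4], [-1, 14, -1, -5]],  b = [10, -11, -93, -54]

(5, -2, 1, 4)

Forward elimination on [A|b]:
R2 <- R2 - (-4)*R1:  [  0  -2   1   6  29 ]
R3 <- R3 - (-3)*R1:  [   0    6    1  -13  -63 ]
R4 <- R4 - (-1)*R1:  [   0    8    4   -8  -44 ]
R3 <- R3 - (-3)*R2:  [  0   0   4   5  24 ]
R4 <- R4 - (-4)*R2:  [  0   0   8  16  72 ]
R4 <- R4 - (2)*R3:  [  0   0   0   6  24 ]
Row echelon form:
[ 1  -6  5  -3  |  10 ]
[ 0  -2  1   6  |  29 ]
[ 0   0  4   5  |  24 ]
[ 0   0  0   6  |  24 ]
Back-substitution:
v = (24) / 6 = 4
u = (24 - (5)*(4)) / 4 = 1
t = (29 - (1)*(1) - (6)*(4)) / -2 = -2
s = (10 - (-6)*(-2) - (5)*(1) - (-3)*(4)) / 1 = 5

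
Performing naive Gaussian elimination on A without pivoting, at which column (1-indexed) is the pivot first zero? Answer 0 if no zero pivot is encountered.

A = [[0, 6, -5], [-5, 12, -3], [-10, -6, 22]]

Naive forward elimination:
Pivot entry (1,1) is zero but row 2 has -5 in column 1 -> naive elimination stops; a row interchange (e.g. R1 <-> R2) would be required here.

first zero-pivot column = 1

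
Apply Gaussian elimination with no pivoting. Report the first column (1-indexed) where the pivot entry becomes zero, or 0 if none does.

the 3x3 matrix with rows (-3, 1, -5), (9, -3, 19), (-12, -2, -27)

Naive forward elimination:
R2 <- R2 - (-3)*R1:  [ 0  0  4 ]
R3 <- R3 - (4)*R1:  [  0  -6  -7 ]
Matrix at this point:
[ -3   1  -5 ]
[  0   0   4 ]
[  0  -6  -7 ]
Pivot entry (2,2) is zero but row 3 has -6 in column 2 -> naive elimination stops; a row interchange (e.g. R2 <-> R3) would be required here.

first zero-pivot column = 2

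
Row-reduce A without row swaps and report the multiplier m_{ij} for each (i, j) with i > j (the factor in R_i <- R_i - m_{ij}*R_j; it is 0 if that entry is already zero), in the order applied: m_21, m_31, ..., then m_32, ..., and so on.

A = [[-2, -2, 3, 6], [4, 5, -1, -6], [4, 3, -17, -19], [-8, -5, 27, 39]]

multipliers: -2, -2, 4, -1, 3, 0

Forward elimination:
R2 <- R2 - (-2)*R1:  [ 0  1  5  6 ]
R3 <- R3 - (-2)*R1:  [   0   -1  -11   -7 ]
R4 <- R4 - (4)*R1:  [  0   3  15  15 ]
R3 <- R3 - (-1)*R2:  [  0   0  -6  -1 ]
R4 <- R4 - (3)*R2:  [  0   0   0  -3 ]
R4: entry in column 3 is already 0 -> m_{43} = 0 (no row operation needed)
Multipliers (in order of application): m_{21} = -2, m_{31} = -2, m_{41} = 4, m_{32} = -1, m_{42} = 3, m_{43} = 0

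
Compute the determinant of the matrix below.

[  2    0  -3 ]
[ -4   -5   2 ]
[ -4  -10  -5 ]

Forward elimination:
R2 <- R2 - (-2)*R1:  [  0  -5  -4 ]
R3 <- R3 - (-2)*R1:  [   0  -10  -11 ]
R3 <- R3 - (2)*R2:  [  0   0  -3 ]
Upper-triangular form:
[ 2   0  -3 ]
[ 0  -5  -4 ]
[ 0   0  -3 ]
det(A) = (-1)^0 * (2) * (-5) * (-3) = 30  (0 row swaps -> sign +1)

det(A) = 30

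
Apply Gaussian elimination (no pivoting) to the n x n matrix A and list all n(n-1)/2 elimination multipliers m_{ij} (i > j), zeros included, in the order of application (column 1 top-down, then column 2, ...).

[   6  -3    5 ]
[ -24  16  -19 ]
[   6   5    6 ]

Forward elimination:
R2 <- R2 - (-4)*R1:  [ 0  4  1 ]
R3 <- R3 - (1)*R1:  [ 0  8  1 ]
R3 <- R3 - (2)*R2:  [  0   0  -1 ]
Multipliers (in order of application): m_{21} = -4, m_{31} = 1, m_{32} = 2

multipliers: -4, 1, 2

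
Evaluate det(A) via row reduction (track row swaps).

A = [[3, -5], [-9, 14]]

det(A) = -3

Forward elimination:
R2 <- R2 - (-3)*R1:  [  0  -1 ]
Upper-triangular form:
[ 3  -5 ]
[ 0  -1 ]
det(A) = (-1)^0 * (3) * (-1) = -3  (0 row swaps -> sign +1)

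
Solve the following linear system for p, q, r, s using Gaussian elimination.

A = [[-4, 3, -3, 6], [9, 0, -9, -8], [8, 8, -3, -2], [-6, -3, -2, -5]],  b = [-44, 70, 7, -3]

(5, -5, -1, -2)

Forward elimination on [A|b]:
R2 <- R2 - (-9/4)*R1:  [     0   27/4  -63/4   11/2    -29 ]
R3 <- R3 - (-2)*R1:  [   0   14   -9   10  -81 ]
R4 <- R4 - (3/2)*R1:  [     0  -15/2    5/2    -14     63 ]
R3 <- R3 - (56/27)*R2:  [       0        0     71/3   -38/27  -563/27 ]
R4 <- R4 - (-10/9)*R2:  [     0      0    -15  -71/9  277/9 ]
R4 <- R4 - (-45/71)*R3:  [         0          0          0  -5611/639  11222/639 ]
Row echelon form:
[ -4     3     -3          6  |        -44 ]
[  0  27/4  -63/4       11/2  |        -29 ]
[  0     0   71/3     -38/27  |    -563/27 ]
[  0     0      0  -5611/639  |  11222/639 ]
Back-substitution:
s = (11222/639) / (-5611/639) = -2
r = (-563/27 - (-38/27)*(-2)) / (71/3) = -1
q = (-29 - (-63/4)*(-1) - (11/2)*(-2)) / (27/4) = -5
p = (-44 - (3)*(-5) - (-3)*(-1) - (6)*(-2)) / -4 = 5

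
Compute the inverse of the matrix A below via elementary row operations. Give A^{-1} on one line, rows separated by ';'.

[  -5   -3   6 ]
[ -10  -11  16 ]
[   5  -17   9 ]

inverse = [-173/25 3 -18/25; -34/5 3 -4/5; -9 4 -1]

Gauss-Jordan on [A | I]:
R1 <- (1/-5)*R1:  [    1   3/5  -6/5  |  -1/5     0     0 ]
R2 <- R2 - (-10)*R1:  [  0  -5   4  |  -2   1   0 ]
R3 <- R3 - (5)*R1:  [   0  -20   15  |    1    0    1 ]
R2 <- (1/-5)*R2:  [    0     1  -4/5  |   2/5  -1/5     0 ]
R1 <- R1 - (3/5)*R2:  [      1       0  -18/25  |  -11/25    3/25       0 ]
R3 <- R3 - (-20)*R2:  [  0   0  -1  |   9  -4   1 ]
R3 <- (1/-1)*R3:  [  0   0   1  |  -9   4  -1 ]
R1 <- R1 - (-18/25)*R3:  [       1        0        0  |  -173/25        3   -18/25 ]
R2 <- R2 - (-4/5)*R3:  [     0      1      0  |  -34/5      3   -4/5 ]
Right block of [I | A^{-1}] is the inverse:
[ -173/25  3  -18/25 ]
[   -34/5  3    -4/5 ]
[      -9  4      -1 ]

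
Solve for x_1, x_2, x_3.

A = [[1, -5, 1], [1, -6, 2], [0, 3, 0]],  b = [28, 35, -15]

(1, -5, 2)

Forward elimination on [A|b]:
R2 <- R2 - (1)*R1:  [  0  -1   1   7 ]
R3 <- R3 - (-3)*R2:  [ 0  0  3  6 ]
Row echelon form:
[ 1  -5  1  |  28 ]
[ 0  -1  1  |   7 ]
[ 0   0  3  |   6 ]
Back-substitution:
x_3 = (6) / 3 = 2
x_2 = (7 - (1)*(2)) / -1 = -5
x_1 = (28 - (-5)*(-5) - (1)*(2)) / 1 = 1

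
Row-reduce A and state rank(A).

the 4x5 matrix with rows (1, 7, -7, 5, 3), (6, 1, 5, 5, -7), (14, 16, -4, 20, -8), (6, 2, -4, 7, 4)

rank(A) = 3

Row reduction:
R2 <- R2 - (6)*R1:  [   0  -41   47  -25  -25 ]
R3 <- R3 - (14)*R1:  [   0  -82   94  -50  -50 ]
R4 <- R4 - (6)*R1:  [   0  -40   38  -23  -14 ]
R3 <- R3 - (2)*R2:  [ 0  0  0  0  0 ]
R4 <- R4 - (40/41)*R2:  [       0        0  -322/41    57/41   426/41 ]
R3 <-> R4   (pivot in column 3 was zero)
[ 1    7       -7      5       3 ]
[ 0  -41       47    -25     -25 ]
[ 0    0  -322/41  57/41  426/41 ]
[ 0    0        0      0       0 ]
Row echelon form:
[ 1    7       -7      5       3 ]
[ 0  -41       47    -25     -25 ]
[ 0    0  -322/41  57/41  426/41 ]
[ 0    0        0      0       0 ]
Nonzero rows / pivot columns: 3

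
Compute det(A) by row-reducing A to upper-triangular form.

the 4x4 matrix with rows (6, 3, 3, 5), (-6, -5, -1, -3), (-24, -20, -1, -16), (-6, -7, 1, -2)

Forward elimination:
R2 <- R2 - (-1)*R1:  [  0  -2   2   2 ]
R3 <- R3 - (-4)*R1:  [  0  -8  11   4 ]
R4 <- R4 - (-1)*R1:  [  0  -4   4   3 ]
R3 <- R3 - (4)*R2:  [  0   0   3  -4 ]
R4 <- R4 - (2)*R2:  [  0   0   0  -1 ]
Upper-triangular form:
[ 6   3  3   5 ]
[ 0  -2  2   2 ]
[ 0   0  3  -4 ]
[ 0   0  0  -1 ]
det(A) = (-1)^0 * (6) * (-2) * (3) * (-1) = 36  (0 row swaps -> sign +1)

det(A) = 36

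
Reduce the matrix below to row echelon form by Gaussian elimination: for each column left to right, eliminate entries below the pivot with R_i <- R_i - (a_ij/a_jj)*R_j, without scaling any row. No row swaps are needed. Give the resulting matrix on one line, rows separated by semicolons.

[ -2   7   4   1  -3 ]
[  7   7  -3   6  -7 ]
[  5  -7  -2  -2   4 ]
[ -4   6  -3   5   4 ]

Forward elimination:
R2 <- R2 - (-7/2)*R1:  [     0   63/2     11   19/2  -35/2 ]
R3 <- R3 - (-5/2)*R1:  [    0  21/2     8   1/2  -7/2 ]
R4 <- R4 - (2)*R1:  [   0   -8  -11    3   10 ]
R3 <- R3 - (1/3)*R2:  [    0     0  13/3  -8/3   7/3 ]
R4 <- R4 - (-16/63)*R2:  [       0        0  -517/63   341/63     50/9 ]
R4 <- R4 - (-517/273)*R3:  [      0       0       0   33/91  389/39 ]
Row echelon form:
[ -2     7     4      1      -3 ]
[  0  63/2    11   19/2   -35/2 ]
[  0     0  13/3   -8/3     7/3 ]
[  0     0     0  33/91  389/39 ]

REF = [-2 7 4 1 -3; 0 63/2 11 19/2 -35/2; 0 0 13/3 -8/3 7/3; 0 0 0 33/91 389/39]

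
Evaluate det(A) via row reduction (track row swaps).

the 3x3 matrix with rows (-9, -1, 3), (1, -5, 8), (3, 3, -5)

det(A) = 16

Forward elimination:
R2 <- R2 - (-1/9)*R1:  [     0  -46/9   25/3 ]
R3 <- R3 - (-1/3)*R1:  [   0  8/3   -4 ]
R3 <- R3 - (-12/23)*R2:  [    0     0  8/23 ]
Upper-triangular form:
[ -9     -1     3 ]
[  0  -46/9  25/3 ]
[  0      0  8/23 ]
det(A) = (-1)^0 * (-9) * (-46/9) * (8/23) = 16  (0 row swaps -> sign +1)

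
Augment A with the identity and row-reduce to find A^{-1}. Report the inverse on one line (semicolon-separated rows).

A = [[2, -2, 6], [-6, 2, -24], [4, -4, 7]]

Gauss-Jordan on [A | I]:
R1 <- (1/2)*R1:  [   1   -1    3  |  1/2    0    0 ]
R2 <- R2 - (-6)*R1:  [  0  -4  -6  |   3   1   0 ]
R3 <- R3 - (4)*R1:  [  0   0  -5  |  -2   0   1 ]
R2 <- (1/-4)*R2:  [    0     1   3/2  |  -3/4  -1/4     0 ]
R1 <- R1 - (-1)*R2:  [    1     0   9/2  |  -1/4  -1/4     0 ]
R3 <- (1/-5)*R3:  [    0     0     1  |   2/5     0  -1/5 ]
R1 <- R1 - (9/2)*R3:  [      1       0       0  |  -41/20    -1/4    9/10 ]
R2 <- R2 - (3/2)*R3:  [      0       1       0  |  -27/20    -1/4    3/10 ]
Right block of [I | A^{-1}] is the inverse:
[ -41/20  -1/4  9/10 ]
[ -27/20  -1/4  3/10 ]
[    2/5     0  -1/5 ]

inverse = [-41/20 -1/4 9/10; -27/20 -1/4 3/10; 2/5 0 -1/5]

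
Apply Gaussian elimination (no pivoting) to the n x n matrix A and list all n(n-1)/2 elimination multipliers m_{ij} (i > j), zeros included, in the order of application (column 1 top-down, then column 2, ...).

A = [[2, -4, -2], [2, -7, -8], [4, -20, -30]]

multipliers: 1, 2, 4

Forward elimination:
R2 <- R2 - (1)*R1:  [  0  -3  -6 ]
R3 <- R3 - (2)*R1:  [   0  -12  -26 ]
R3 <- R3 - (4)*R2:  [  0   0  -2 ]
Multipliers (in order of application): m_{21} = 1, m_{31} = 2, m_{32} = 4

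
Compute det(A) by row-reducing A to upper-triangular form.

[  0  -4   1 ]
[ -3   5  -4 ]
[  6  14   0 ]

Forward elimination:
R1 <-> R2   (pivot in column 1 was zero)
[ -3   5  -4 ]
[  0  -4   1 ]
[  6  14   0 ]
R3 <- R3 - (-2)*R1:  [  0  24  -8 ]
R3 <- R3 - (-6)*R2:  [  0   0  -2 ]
Upper-triangular form:
[ -3   5  -4 ]
[  0  -4   1 ]
[  0   0  -2 ]
det(A) = (-1)^1 * (-3) * (-4) * (-2) = 24  (1 row swap -> sign -1)

det(A) = 24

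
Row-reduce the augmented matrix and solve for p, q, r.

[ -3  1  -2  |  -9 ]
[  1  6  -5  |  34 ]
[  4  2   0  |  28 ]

Forward elimination on [A|b]:
R2 <- R2 - (-1/3)*R1:  [     0   19/3  -17/3     31 ]
R3 <- R3 - (-4/3)*R1:  [    0  10/3  -8/3    16 ]
R3 <- R3 - (10/19)*R2:  [     0      0   6/19  -6/19 ]
Row echelon form:
[ -3     1     -2  |     -9 ]
[  0  19/3  -17/3  |     31 ]
[  0     0   6/19  |  -6/19 ]
Back-substitution:
r = (-6/19) / (6/19) = -1
q = (31 - (-17/3)*(-1)) / (19/3) = 4
p = (-9 - (1)*(4) - (-2)*(-1)) / -3 = 5

(5, 4, -1)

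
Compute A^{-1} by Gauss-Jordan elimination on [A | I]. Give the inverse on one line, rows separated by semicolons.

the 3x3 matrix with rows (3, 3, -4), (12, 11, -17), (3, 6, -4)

inverse = [58/9 -4/3 -7/9; -1/3 0 1/3; 13/3 -1 -1/3]

Gauss-Jordan on [A | I]:
R1 <- (1/3)*R1:  [    1     1  -4/3  |   1/3     0     0 ]
R2 <- R2 - (12)*R1:  [  0  -1  -1  |  -4   1   0 ]
R3 <- R3 - (3)*R1:  [  0   3   0  |  -1   0   1 ]
R2 <- (1/-1)*R2:  [  0   1   1  |   4  -1   0 ]
R1 <- R1 - (1)*R2:  [     1      0   -7/3  |  -11/3      1      0 ]
R3 <- R3 - (3)*R2:  [   0    0   -3  |  -13    3    1 ]
R3 <- (1/-3)*R3:  [    0     0     1  |  13/3    -1  -1/3 ]
R1 <- R1 - (-7/3)*R3:  [    1     0     0  |  58/9  -4/3  -7/9 ]
R2 <- R2 - (1)*R3:  [    0     1     0  |  -1/3     0   1/3 ]
Right block of [I | A^{-1}] is the inverse:
[ 58/9  -4/3  -7/9 ]
[ -1/3     0   1/3 ]
[ 13/3    -1  -1/3 ]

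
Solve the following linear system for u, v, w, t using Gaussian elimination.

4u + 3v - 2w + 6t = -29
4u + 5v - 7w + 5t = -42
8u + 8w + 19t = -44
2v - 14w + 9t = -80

Forward elimination on [A|b]:
R2 <- R2 - (1)*R1:  [   0    2   -5   -1  -13 ]
R3 <- R3 - (2)*R1:  [  0  -6  12   7  14 ]
R3 <- R3 - (-3)*R2:  [   0    0   -3    4  -25 ]
R4 <- R4 - (1)*R2:  [   0    0   -9   10  -67 ]
R4 <- R4 - (3)*R3:  [  0   0   0  -2   8 ]
Row echelon form:
[ 4  3  -2   6  |  -29 ]
[ 0  2  -5  -1  |  -13 ]
[ 0  0  -3   4  |  -25 ]
[ 0  0   0  -2  |    8 ]
Back-substitution:
t = (8) / -2 = -4
w = (-25 - (4)*(-4)) / -3 = 3
v = (-13 - (-5)*(3) - (-1)*(-4)) / 2 = -1
u = (-29 - (3)*(-1) - (-2)*(3) - (6)*(-4)) / 4 = 1

(1, -1, 3, -4)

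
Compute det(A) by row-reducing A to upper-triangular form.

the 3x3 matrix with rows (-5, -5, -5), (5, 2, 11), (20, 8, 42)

det(A) = -30

Forward elimination:
R2 <- R2 - (-1)*R1:  [  0  -3   6 ]
R3 <- R3 - (-4)*R1:  [   0  -12   22 ]
R3 <- R3 - (4)*R2:  [  0   0  -2 ]
Upper-triangular form:
[ -5  -5  -5 ]
[  0  -3   6 ]
[  0   0  -2 ]
det(A) = (-1)^0 * (-5) * (-3) * (-2) = -30  (0 row swaps -> sign +1)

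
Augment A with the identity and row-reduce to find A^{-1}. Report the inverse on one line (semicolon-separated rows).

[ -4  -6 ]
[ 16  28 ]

Gauss-Jordan on [A | I]:
R1 <- (1/-4)*R1:  [    1   3/2  |  -1/4     0 ]
R2 <- R2 - (16)*R1:  [ 0  4  |  4  1 ]
R2 <- (1/4)*R2:  [   0    1  |    1  1/4 ]
R1 <- R1 - (3/2)*R2:  [    1     0  |  -7/4  -3/8 ]
Right block of [I | A^{-1}] is the inverse:
[ -7/4  -3/8 ]
[    1   1/4 ]

inverse = [-7/4 -3/8; 1 1/4]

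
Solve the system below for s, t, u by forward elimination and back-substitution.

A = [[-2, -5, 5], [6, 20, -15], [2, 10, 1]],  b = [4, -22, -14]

(3, -2, 0)

Forward elimination on [A|b]:
R2 <- R2 - (-3)*R1:  [   0    5    0  -10 ]
R3 <- R3 - (-1)*R1:  [   0    5    6  -10 ]
R3 <- R3 - (1)*R2:  [ 0  0  6  0 ]
Row echelon form:
[ -2  -5  5  |    4 ]
[  0   5  0  |  -10 ]
[  0   0  6  |    0 ]
Back-substitution:
u = (0) / 6 = 0
t = (-10) / 5 = -2
s = (4 - (-5)*(-2) - (5)*(0)) / -2 = 3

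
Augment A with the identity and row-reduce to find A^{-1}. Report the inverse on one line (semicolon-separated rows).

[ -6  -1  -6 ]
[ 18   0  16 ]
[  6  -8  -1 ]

inverse = [-64/9 -47/18 8/9; -19/3 -7/3 2/3; 8 3 -1]

Gauss-Jordan on [A | I]:
R1 <- (1/-6)*R1:  [    1   1/6     1  |  -1/6     0     0 ]
R2 <- R2 - (18)*R1:  [  0  -3  -2  |   3   1   0 ]
R3 <- R3 - (6)*R1:  [  0  -9  -7  |   1   0   1 ]
R2 <- (1/-3)*R2:  [    0     1   2/3  |    -1  -1/3     0 ]
R1 <- R1 - (1/6)*R2:  [    1     0   8/9  |     0  1/18     0 ]
R3 <- R3 - (-9)*R2:  [  0   0  -1  |  -8  -3   1 ]
R3 <- (1/-1)*R3:  [  0   0   1  |   8   3  -1 ]
R1 <- R1 - (8/9)*R3:  [      1       0       0  |   -64/9  -47/18     8/9 ]
R2 <- R2 - (2/3)*R3:  [     0      1      0  |  -19/3   -7/3    2/3 ]
Right block of [I | A^{-1}] is the inverse:
[ -64/9  -47/18  8/9 ]
[ -19/3    -7/3  2/3 ]
[     8       3   -1 ]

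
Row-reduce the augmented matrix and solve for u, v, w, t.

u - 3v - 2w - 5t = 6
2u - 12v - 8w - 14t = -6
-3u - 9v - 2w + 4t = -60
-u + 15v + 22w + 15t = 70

Forward elimination on [A|b]:
R2 <- R2 - (2)*R1:  [   0   -6   -4   -4  -18 ]
R3 <- R3 - (-3)*R1:  [   0  -18   -8  -11  -42 ]
R4 <- R4 - (-1)*R1:  [  0  12  20  10  76 ]
R3 <- R3 - (3)*R2:  [  0   0   4   1  12 ]
R4 <- R4 - (-2)*R2:  [  0   0  12   2  40 ]
R4 <- R4 - (3)*R3:  [  0   0   0  -1   4 ]
Row echelon form:
[ 1  -3  -2  -5  |    6 ]
[ 0  -6  -4  -4  |  -18 ]
[ 0   0   4   1  |   12 ]
[ 0   0   0  -1  |    4 ]
Back-substitution:
t = (4) / -1 = -4
w = (12 - (1)*(-4)) / 4 = 4
v = (-18 - (-4)*(4) - (-4)*(-4)) / -6 = 3
u = (6 - (-3)*(3) - (-2)*(4) - (-5)*(-4)) / 1 = 3

(3, 3, 4, -4)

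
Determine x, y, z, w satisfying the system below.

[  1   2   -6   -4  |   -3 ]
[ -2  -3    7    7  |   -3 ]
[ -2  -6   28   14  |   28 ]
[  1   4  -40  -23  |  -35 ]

(3, -1, 2, -2)

Forward elimination on [A|b]:
R2 <- R2 - (-2)*R1:  [  0   1  -5  -1  -9 ]
R3 <- R3 - (-2)*R1:  [  0  -2  16   6  22 ]
R4 <- R4 - (1)*R1:  [   0    2  -34  -19  -32 ]
R3 <- R3 - (-2)*R2:  [ 0  0  6  4  4 ]
R4 <- R4 - (2)*R2:  [   0    0  -24  -17  -14 ]
R4 <- R4 - (-4)*R3:  [  0   0   0  -1   2 ]
Row echelon form:
[ 1  2  -6  -4  |  -3 ]
[ 0  1  -5  -1  |  -9 ]
[ 0  0   6   4  |   4 ]
[ 0  0   0  -1  |   2 ]
Back-substitution:
w = (2) / -1 = -2
z = (4 - (4)*(-2)) / 6 = 2
y = (-9 - (-5)*(2) - (-1)*(-2)) / 1 = -1
x = (-3 - (2)*(-1) - (-6)*(2) - (-4)*(-2)) / 1 = 3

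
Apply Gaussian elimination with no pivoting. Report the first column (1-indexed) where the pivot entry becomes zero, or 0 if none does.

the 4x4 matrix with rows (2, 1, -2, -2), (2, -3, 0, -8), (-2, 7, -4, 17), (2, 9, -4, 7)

Naive forward elimination:
R2 <- R2 - (1)*R1:  [  0  -4   2  -6 ]
R3 <- R3 - (-1)*R1:  [  0   8  -6  15 ]
R4 <- R4 - (1)*R1:  [  0   8  -2   9 ]
R3 <- R3 - (-2)*R2:  [  0   0  -2   3 ]
R4 <- R4 - (-2)*R2:  [  0   0   2  -3 ]
R4 <- R4 - (-1)*R3:  [ 0  0  0  0 ]
Matrix at this point:
[ 2   1  -2  -2 ]
[ 0  -4   2  -6 ]
[ 0   0  -2   3 ]
[ 0   0   0   0 ]
Pivot entry (4,4) in the last row is zero and there are no rows below to swap with -> zero pivot in column 4 (A is singular).

first zero-pivot column = 4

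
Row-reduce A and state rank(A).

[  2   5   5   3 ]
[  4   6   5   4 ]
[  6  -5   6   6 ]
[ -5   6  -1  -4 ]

Row reduction:
R2 <- R2 - (2)*R1:  [  0  -4  -5  -2 ]
R3 <- R3 - (3)*R1:  [   0  -20   -9   -3 ]
R4 <- R4 - (-5/2)*R1:  [    0  37/2  23/2   7/2 ]
R3 <- R3 - (5)*R2:  [  0   0  16   7 ]
R4 <- R4 - (-37/8)*R2:  [     0      0  -93/8  -23/4 ]
R4 <- R4 - (-93/128)*R3:  [       0        0        0  -85/128 ]
Row echelon form:
[ 2   5   5        3 ]
[ 0  -4  -5       -2 ]
[ 0   0  16        7 ]
[ 0   0   0  -85/128 ]
Nonzero rows / pivot columns: 4

rank(A) = 4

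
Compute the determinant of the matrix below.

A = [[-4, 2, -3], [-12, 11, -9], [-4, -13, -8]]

Forward elimination:
R2 <- R2 - (3)*R1:  [ 0  5  0 ]
R3 <- R3 - (1)*R1:  [   0  -15   -5 ]
R3 <- R3 - (-3)*R2:  [  0   0  -5 ]
Upper-triangular form:
[ -4  2  -3 ]
[  0  5   0 ]
[  0  0  -5 ]
det(A) = (-1)^0 * (-4) * (5) * (-5) = 100  (0 row swaps -> sign +1)

det(A) = 100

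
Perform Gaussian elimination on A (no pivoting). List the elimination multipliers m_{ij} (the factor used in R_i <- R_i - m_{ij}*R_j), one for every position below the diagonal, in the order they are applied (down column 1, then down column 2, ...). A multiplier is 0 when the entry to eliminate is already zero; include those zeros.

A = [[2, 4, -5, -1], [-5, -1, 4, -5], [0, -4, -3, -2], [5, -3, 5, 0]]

Forward elimination:
R2 <- R2 - (-5/2)*R1:  [     0      9  -17/2  -15/2 ]
R3: entry in column 1 is already 0 -> m_{31} = 0 (no row operation needed)
R4 <- R4 - (5/2)*R1:  [    0   -13  35/2   5/2 ]
R3 <- R3 - (-4/9)*R2:  [     0      0  -61/9  -16/3 ]
R4 <- R4 - (-13/9)*R2:  [     0      0   47/9  -25/3 ]
R4 <- R4 - (-47/61)*R3:  [       0        0        0  -759/61 ]
Multipliers (in order of application): m_{21} = -5/2, m_{31} = 0, m_{41} = 5/2, m_{32} = -4/9, m_{42} = -13/9, m_{43} = -47/61

multipliers: -5/2, 0, 5/2, -4/9, -13/9, -47/61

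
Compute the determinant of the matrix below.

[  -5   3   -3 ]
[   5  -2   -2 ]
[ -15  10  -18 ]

det(A) = 20

Forward elimination:
R2 <- R2 - (-1)*R1:  [  0   1  -5 ]
R3 <- R3 - (3)*R1:  [  0   1  -9 ]
R3 <- R3 - (1)*R2:  [  0   0  -4 ]
Upper-triangular form:
[ -5  3  -3 ]
[  0  1  -5 ]
[  0  0  -4 ]
det(A) = (-1)^0 * (-5) * (1) * (-4) = 20  (0 row swaps -> sign +1)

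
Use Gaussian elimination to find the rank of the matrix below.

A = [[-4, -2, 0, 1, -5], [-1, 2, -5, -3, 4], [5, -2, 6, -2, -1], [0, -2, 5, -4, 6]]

Row reduction:
R2 <- R2 - (1/4)*R1:  [     0    5/2     -5  -13/4   21/4 ]
R3 <- R3 - (-5/4)*R1:  [     0   -9/2      6   -3/4  -29/4 ]
R3 <- R3 - (-9/5)*R2:  [     0      0     -3  -33/5   11/5 ]
R4 <- R4 - (-4/5)*R2:  [     0      0      1  -33/5   51/5 ]
R4 <- R4 - (-1/3)*R3:  [      0       0       0   -44/5  164/15 ]
Row echelon form:
[ -4   -2   0      1      -5 ]
[  0  5/2  -5  -13/4    21/4 ]
[  0    0  -3  -33/5    11/5 ]
[  0    0   0  -44/5  164/15 ]
Nonzero rows / pivot columns: 4

rank(A) = 4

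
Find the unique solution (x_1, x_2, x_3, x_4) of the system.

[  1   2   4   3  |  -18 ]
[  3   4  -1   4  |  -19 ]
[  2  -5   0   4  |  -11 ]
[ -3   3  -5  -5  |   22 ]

(0, -1, -1, -4)

Forward elimination on [A|b]:
R2 <- R2 - (3)*R1:  [   0   -2  -13   -5   35 ]
R3 <- R3 - (2)*R1:  [  0  -9  -8  -2  25 ]
R4 <- R4 - (-3)*R1:  [   0    9    7    4  -32 ]
R3 <- R3 - (9/2)*R2:  [      0       0   101/2    41/2  -265/2 ]
R4 <- R4 - (-9/2)*R2:  [      0       0  -103/2   -37/2   251/2 ]
R4 <- R4 - (-103/101)*R3:  [        0         0         0   243/101  -972/101 ]
Row echelon form:
[ 1   2      4        3  |       -18 ]
[ 0  -2    -13       -5  |        35 ]
[ 0   0  101/2     41/2  |    -265/2 ]
[ 0   0      0  243/101  |  -972/101 ]
Back-substitution:
x_4 = (-972/101) / (243/101) = -4
x_3 = (-265/2 - (41/2)*(-4)) / (101/2) = -1
x_2 = (35 - (-13)*(-1) - (-5)*(-4)) / -2 = -1
x_1 = (-18 - (2)*(-1) - (4)*(-1) - (3)*(-4)) / 1 = 0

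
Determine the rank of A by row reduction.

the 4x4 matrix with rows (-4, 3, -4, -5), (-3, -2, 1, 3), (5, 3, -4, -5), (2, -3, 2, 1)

Row reduction:
R2 <- R2 - (3/4)*R1:  [     0  -17/4      4   27/4 ]
R3 <- R3 - (-5/4)*R1:  [     0   27/4     -9  -45/4 ]
R4 <- R4 - (-1/2)*R1:  [    0  -3/2     0  -3/2 ]
R3 <- R3 - (-27/17)*R2:  [      0       0  -45/17   -9/17 ]
R4 <- R4 - (6/17)*R2:  [      0       0  -24/17  -66/17 ]
R4 <- R4 - (8/15)*R3:  [     0      0      0  -18/5 ]
Row echelon form:
[ -4      3      -4     -5 ]
[  0  -17/4       4   27/4 ]
[  0      0  -45/17  -9/17 ]
[  0      0       0  -18/5 ]
Nonzero rows / pivot columns: 4

rank(A) = 4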